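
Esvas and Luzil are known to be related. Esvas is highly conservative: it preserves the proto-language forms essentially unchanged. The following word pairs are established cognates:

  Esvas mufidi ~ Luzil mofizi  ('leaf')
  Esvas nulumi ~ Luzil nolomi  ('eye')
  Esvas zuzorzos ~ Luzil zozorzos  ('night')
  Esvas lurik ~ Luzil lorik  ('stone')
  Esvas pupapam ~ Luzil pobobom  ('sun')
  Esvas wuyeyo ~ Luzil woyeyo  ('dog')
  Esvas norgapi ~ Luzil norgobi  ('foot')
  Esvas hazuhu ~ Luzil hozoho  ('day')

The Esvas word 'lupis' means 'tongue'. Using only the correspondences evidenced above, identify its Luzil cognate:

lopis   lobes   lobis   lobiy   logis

lobis

pupapam ~ pobobom — Esvas u corresponds to Luzil o after a consonant, before a labial obstruent.
norgapi ~ norgobi — Esvas p corresponds to Luzil b between vowels (before a front vowel).
Applying these to Esvas 'lupis':
  lupis → lopis   (u→o after a consonant, before a labial obstruent)
  lopis → lobis   (p→b between vowels (before a front vowel))
So the Luzil cognate is 'lobis'.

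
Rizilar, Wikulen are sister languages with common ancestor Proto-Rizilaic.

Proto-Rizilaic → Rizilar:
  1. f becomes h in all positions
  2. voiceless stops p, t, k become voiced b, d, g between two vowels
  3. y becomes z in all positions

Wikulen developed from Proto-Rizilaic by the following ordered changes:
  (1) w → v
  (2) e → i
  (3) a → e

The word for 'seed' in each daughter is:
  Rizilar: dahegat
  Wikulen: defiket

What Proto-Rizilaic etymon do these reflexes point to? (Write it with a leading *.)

Position 5: Rizilar has g, Wikulen has k. Wikulen preserves k here (none of its changes turn any other segment into k), so the proto-segment is *k.
Position 6: Rizilar has a, Wikulen has e. Rizilar preserves a here (none of its changes turn any other segment into a), so the proto-segment is *a.
Continuing position by position gives *dafekat; check it forward:
Rizilar: *dafekat > dahekat > dahegat  (by unconditioned shift, intervocalic voicing)
Wikulen: *dafekat
  dafekat (rule 1 does not apply)
  dafekat → dafikat   [vowel merger]
  dafikat → defiket   [vowel merger]
  giving Wikulen defiket.
Only *dafekat yields all of Rizilar dahegat, Wikulen defiket.

*dafekat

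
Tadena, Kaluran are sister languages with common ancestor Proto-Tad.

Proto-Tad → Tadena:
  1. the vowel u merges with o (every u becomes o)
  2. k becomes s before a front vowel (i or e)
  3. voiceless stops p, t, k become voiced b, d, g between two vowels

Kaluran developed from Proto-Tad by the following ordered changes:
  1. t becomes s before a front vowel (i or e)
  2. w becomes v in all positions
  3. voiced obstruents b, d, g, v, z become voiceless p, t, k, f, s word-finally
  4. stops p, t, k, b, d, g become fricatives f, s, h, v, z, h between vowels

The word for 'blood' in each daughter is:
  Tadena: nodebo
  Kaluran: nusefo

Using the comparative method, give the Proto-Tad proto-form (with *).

Position 5: Tadena has b, Kaluran has f. Taking the neighbouring segments as reconstructed: Tadena b could go back to *p or *b; Kaluran f could go back to *p or *f — the one source consistent with every daughter is *p.
Position 2: Tadena has o, Kaluran has u. Kaluran preserves u here (none of its changes turn any other segment into u), so the proto-segment is *u.
This points to *nutepo. Verify forward in each daughter:
Tadena: start from *nutepo.
  rule 1 (vowel merger): nutepo → notepo
  rule 2: no change — notepo
  rule 3 (intervocalic voicing): notepo → nodebo
  ⇒ Tadena nodebo
Kaluran: *nutepo > nusepo > nusefo  (by palatalisation, intervocalic lenition)
Only *nutepo yields all of Tadena nodebo, Kaluran nusefo.

*nutepo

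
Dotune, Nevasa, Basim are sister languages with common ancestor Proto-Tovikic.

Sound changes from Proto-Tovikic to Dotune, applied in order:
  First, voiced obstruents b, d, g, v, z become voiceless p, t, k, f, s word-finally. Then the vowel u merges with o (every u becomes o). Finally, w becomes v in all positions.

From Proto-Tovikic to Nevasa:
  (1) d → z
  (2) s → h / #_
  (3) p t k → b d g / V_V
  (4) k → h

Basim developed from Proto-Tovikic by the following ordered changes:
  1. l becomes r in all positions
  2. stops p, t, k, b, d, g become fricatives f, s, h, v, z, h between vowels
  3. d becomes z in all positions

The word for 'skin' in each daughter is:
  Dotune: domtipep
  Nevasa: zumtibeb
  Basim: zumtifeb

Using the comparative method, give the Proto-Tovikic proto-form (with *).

Position 2: Dotune has o, Nevasa has u, Basim has u. Nevasa preserves u here (none of its changes turn any other segment into u), so the proto-segment is *u.
Position 1: Dotune has d, Nevasa has z, Basim has z. Dotune preserves d here (none of its changes turn any other segment into d), so the proto-segment is *d.
Position 8: Dotune has p, Nevasa has b, Basim has b. Basim preserves b here (none of its changes turn any other segment into b), so the proto-segment is *b.
Continuing position by position gives *dumtipeb; check it forward:
Dotune: *dumtipeb
  dumtipeb → dumtipep   [final devoicing]
  dumtipep → domtipep   [vowel merger]
  domtipep (rule 3 does not apply)
  giving Dotune domtipep.
Nevasa: *dumtipeb > zumtipeb > zumtibeb  (by unconditioned shift, intervocalic voicing)
Basim: start from *dumtipeb.
  rule 1: no change — dumtipeb
  rule 2 (intervocalic lenition): dumtipeb → dumtifeb
  rule 3 (unconditioned shift): dumtifeb → zumtifeb
  ⇒ Basim zumtifeb
Only *dumtipeb yields all of Dotune domtipep, Nevasa zumtibeb, Basim zumtifeb.

*dumtipeb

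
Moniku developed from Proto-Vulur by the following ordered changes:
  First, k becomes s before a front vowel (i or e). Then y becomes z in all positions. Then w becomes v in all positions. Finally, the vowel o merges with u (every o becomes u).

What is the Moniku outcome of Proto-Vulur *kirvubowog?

sirvubuvug

Moniku: start from *kirvubowog.
  rule 1 (palatalisation): kirvubowog → sirvubowog
  rule 2: no change — sirvubowog
  rule 3 (unconditioned shift): sirvubowog → sirvubovog
  rule 4 (vowel merger): sirvubovog → sirvubuvug
  ⇒ Moniku sirvubuvug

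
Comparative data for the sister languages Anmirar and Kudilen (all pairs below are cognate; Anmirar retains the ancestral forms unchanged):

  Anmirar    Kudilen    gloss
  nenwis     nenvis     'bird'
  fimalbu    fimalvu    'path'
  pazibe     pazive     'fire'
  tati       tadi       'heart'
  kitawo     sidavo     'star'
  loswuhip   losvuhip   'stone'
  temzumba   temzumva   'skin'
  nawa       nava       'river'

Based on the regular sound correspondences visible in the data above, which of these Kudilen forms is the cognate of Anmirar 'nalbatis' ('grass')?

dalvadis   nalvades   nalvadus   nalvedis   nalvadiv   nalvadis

nalvadis

temzumba ~ temzumva — Anmirar b corresponds to Kudilen v after a consonant, before a back vowel.
tati ~ tadi — Anmirar t corresponds to Kudilen d between vowels (before a front vowel).
Applying these to Anmirar 'nalbatis':
  nalbatis → nalvatis   (b→v after a consonant, before a back vowel)
  nalvatis → nalvadis   (t→d between vowels (before a front vowel))
So the Kudilen cognate is 'nalvadis'.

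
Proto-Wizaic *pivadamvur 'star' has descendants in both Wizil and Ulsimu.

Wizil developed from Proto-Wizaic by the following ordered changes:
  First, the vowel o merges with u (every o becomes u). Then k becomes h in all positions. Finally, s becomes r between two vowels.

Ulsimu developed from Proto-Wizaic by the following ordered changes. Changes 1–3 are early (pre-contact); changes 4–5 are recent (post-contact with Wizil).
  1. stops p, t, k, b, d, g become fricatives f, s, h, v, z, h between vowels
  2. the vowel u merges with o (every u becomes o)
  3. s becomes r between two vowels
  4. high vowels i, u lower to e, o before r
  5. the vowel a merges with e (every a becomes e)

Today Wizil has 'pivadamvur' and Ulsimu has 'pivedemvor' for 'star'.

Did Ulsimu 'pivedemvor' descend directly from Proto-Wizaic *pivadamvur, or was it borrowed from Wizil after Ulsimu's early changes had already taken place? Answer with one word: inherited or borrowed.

borrowed

If inherited, *pivadamvur would pass through all of Ulsimu's changes:
Ulsimu: *pivadamvur > pivazamvur > pivazamvor > pivezemvor  (by intervocalic lenition, vowel merger, vowel merger)
If borrowed from Wizil 'pivadamvur' after the early changes, it would undergo only the recent ones:
  rule 4 (pre-rhotic lowering): pivadamvur → pivadamvor
  rule 5 (vowel merger): pivadamvor → pivedemvor
  ⇒ as a loan: pivedemvor
Ulsimu 'pivedemvor' matches the loan outcome 'pivedemvor', not the inherited 'pivezemvor' — it skipped the early Ulsimu changes, so it was borrowed from Wizil.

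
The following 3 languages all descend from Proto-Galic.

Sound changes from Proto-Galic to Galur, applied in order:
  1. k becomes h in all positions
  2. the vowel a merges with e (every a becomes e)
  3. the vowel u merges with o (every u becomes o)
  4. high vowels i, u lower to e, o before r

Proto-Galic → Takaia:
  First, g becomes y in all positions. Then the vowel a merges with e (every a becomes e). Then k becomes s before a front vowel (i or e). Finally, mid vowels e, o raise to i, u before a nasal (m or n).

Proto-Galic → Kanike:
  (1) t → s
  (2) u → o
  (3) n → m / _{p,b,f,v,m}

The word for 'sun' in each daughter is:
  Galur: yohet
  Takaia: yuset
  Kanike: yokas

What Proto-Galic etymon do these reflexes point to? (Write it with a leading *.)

Position 4: Galur has e, Takaia has e, Kanike has a. Kanike preserves a here (none of its changes turn any other segment into a), so the proto-segment is *a.
Position 3: Galur has h, Takaia has s, Kanike has k. Kanike preserves k here (none of its changes turn any other segment into k), so the proto-segment is *k.
Position 2: Galur has o, Takaia has u, Kanike has o. Taking the neighbouring segments as reconstructed: Galur o could go back to *o or *u; Takaia u can only go back to *u; Kanike o could go back to *o or *u — the one source consistent with every daughter is *u.
This points to *yukat. Verify forward in each daughter:
Galur: *yukat
  yukat → yuhat   [unconditioned shift]
  yuhat → yuhet   [vowel merger]
  yuhet → yohet   [vowel merger]
  yohet (rule 4 does not apply)
  giving Galur yohet.
Takaia: *yukat > yuket > yuset  (by vowel merger, palatalisation)
Kanike: *yukat
  yukat → yukas   [unconditioned shift]
  yukas → yokas   [vowel merger]
  yokas (rule 3 does not apply)
  giving Kanike yokas.
Only *yukat yields all of Galur yohet, Takaia yuset, Kanike yokas.

*yukat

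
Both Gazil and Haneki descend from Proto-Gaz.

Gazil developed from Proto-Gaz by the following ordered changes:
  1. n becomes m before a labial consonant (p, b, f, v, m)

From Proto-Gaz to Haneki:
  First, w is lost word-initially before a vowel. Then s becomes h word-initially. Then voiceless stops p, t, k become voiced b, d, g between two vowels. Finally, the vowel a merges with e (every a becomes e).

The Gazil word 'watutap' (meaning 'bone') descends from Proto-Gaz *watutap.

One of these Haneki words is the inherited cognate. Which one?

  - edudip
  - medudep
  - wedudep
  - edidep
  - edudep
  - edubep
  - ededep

edudep

Haneki: start from *watutap.
  rule 1 (glide loss): watutap → atutap
  rule 2: no change — atutap
  rule 3 (intervocalic voicing): atutap → adudap
  rule 4 (vowel merger): adudap → edudep
  ⇒ Haneki edudep
The other candidates each miss or misapply at least one Haneki change.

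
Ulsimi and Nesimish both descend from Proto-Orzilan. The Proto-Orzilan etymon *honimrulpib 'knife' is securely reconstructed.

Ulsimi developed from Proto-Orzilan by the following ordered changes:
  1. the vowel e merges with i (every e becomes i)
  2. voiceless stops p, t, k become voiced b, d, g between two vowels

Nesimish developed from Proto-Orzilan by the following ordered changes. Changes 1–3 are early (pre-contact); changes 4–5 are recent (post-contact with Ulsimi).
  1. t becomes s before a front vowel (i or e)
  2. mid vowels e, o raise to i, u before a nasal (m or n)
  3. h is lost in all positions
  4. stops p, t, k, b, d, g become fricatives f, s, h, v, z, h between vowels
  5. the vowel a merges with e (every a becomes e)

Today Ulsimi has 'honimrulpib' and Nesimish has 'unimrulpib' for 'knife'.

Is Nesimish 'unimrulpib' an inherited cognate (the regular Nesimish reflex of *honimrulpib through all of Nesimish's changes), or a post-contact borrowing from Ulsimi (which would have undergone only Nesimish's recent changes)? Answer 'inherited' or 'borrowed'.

inherited

If inherited, *honimrulpib would pass through all of Nesimish's changes:
Nesimish: *honimrulpib > hunimrulpib > unimrulpib  (by pre-nasal raising, h-loss)
If borrowed from Ulsimi 'honimrulpib' after the early changes, it would undergo only the recent ones:
  rule 4 (intervocalic lenition): no change (honimrulpib)
  rule 5 (vowel merger): no change (honimrulpib)
  ⇒ as a loan: honimrulpib
Nesimish 'unimrulpib' matches the inherited outcome exactly, so it is an inherited cognate, not a loan.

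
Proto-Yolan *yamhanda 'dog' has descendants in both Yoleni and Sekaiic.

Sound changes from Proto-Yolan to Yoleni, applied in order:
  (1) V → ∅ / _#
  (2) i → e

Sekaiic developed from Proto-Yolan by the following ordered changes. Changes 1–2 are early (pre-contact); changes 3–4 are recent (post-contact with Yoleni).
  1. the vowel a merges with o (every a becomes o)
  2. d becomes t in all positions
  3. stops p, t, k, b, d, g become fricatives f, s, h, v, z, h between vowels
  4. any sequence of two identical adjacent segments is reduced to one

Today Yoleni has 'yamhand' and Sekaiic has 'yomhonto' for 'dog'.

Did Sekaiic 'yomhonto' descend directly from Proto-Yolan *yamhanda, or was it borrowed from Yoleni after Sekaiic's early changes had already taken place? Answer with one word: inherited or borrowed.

If inherited, *yamhanda would pass through all of Sekaiic's changes:
Sekaiic: start from *yamhanda.
  rule 1 (vowel merger): yamhanda → yomhondo
  rule 2 (unconditioned shift): yomhondo → yomhonto
  rule 3: no change — yomhonto
  rule 4: no change — yomhonto
  ⇒ Sekaiic yomhonto
If borrowed from Yoleni 'yamhand' after the early changes, it would undergo only the recent ones:
  rule 3 (intervocalic lenition): no change (yamhand)
  rule 4 (degemination): no change (yamhand)
  ⇒ as a loan: yamhand
Sekaiic 'yomhonto' matches the inherited outcome exactly, so it is an inherited cognate, not a loan.

inherited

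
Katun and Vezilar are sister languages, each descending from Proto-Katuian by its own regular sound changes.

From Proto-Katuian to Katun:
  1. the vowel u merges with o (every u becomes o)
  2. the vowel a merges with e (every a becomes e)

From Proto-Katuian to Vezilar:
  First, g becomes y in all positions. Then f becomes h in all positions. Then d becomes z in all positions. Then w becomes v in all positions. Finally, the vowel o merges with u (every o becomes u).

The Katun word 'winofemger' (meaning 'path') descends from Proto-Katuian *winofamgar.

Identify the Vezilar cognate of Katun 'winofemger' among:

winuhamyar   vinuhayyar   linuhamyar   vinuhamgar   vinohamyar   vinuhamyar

vinuhamyar

Vezilar: *winofamgar
  winofamgar → winofamyar   [unconditioned shift]
  winofamyar → winohamyar   [unconditioned shift]
  winohamyar (rule 3 does not apply)
  winohamyar → vinohamyar   [unconditioned shift]
  vinohamyar → vinuhamyar   [vowel merger]
  giving Vezilar vinuhamyar.
Only 'vinuhamyar' matches the regular Vezilar development of *winofamgar.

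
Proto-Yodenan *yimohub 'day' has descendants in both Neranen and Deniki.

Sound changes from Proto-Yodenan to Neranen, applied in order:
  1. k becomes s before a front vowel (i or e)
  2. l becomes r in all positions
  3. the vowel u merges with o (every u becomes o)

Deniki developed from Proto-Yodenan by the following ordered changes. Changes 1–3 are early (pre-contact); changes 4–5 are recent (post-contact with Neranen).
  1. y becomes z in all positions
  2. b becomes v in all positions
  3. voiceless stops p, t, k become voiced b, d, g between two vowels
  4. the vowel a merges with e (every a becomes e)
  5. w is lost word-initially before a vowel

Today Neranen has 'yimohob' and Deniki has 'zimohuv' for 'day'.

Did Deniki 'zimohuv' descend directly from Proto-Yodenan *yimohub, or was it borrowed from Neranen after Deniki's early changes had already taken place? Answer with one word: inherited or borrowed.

inherited

If inherited, *yimohub would pass through all of Deniki's changes:
Deniki: start from *yimohub.
  rule 1 (unconditioned shift): yimohub → zimohub
  rule 2 (unconditioned shift): zimohub → zimohuv
  rule 3: no change — zimohuv
  rule 4: no change — zimohuv
  rule 5: no change — zimohuv
  ⇒ Deniki zimohuv
If borrowed from Neranen 'yimohob' after the early changes, it would undergo only the recent ones:
  rule 4 (vowel merger): no change (yimohob)
  rule 5 (glide loss): no change (yimohob)
  ⇒ as a loan: yimohob
Deniki 'zimohuv' matches the inherited outcome exactly, so it is an inherited cognate, not a loan.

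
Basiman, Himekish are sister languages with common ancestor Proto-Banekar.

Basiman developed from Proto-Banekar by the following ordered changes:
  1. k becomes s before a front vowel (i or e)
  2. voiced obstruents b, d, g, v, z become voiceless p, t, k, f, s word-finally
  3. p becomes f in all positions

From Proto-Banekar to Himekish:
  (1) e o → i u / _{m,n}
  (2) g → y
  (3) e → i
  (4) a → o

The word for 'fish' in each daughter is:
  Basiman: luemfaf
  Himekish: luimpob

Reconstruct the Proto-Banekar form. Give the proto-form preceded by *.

*luempab

Position 6: Basiman has a, Himekish has o. Basiman preserves a here (none of its changes turn any other segment into a), so the proto-segment is *a.
Position 5: Basiman has f, Himekish has p. Himekish preserves p here (none of its changes turn any other segment into p), so the proto-segment is *p.
Verify the candidate proto-form against each daughter:
Basiman: *luempab > luempap > luemfaf  (by final devoicing, unconditioned shift)
Himekish: *luempab
  luempab → luimpab   [pre-nasal raising]
  luimpab (rule 2 does not apply)
  luimpab (rule 3 does not apply)
  luimpab → luimpob   [vowel merger]
  giving Himekish luimpob.
Only *luempab yields all of Basiman luemfaf, Himekish luimpob.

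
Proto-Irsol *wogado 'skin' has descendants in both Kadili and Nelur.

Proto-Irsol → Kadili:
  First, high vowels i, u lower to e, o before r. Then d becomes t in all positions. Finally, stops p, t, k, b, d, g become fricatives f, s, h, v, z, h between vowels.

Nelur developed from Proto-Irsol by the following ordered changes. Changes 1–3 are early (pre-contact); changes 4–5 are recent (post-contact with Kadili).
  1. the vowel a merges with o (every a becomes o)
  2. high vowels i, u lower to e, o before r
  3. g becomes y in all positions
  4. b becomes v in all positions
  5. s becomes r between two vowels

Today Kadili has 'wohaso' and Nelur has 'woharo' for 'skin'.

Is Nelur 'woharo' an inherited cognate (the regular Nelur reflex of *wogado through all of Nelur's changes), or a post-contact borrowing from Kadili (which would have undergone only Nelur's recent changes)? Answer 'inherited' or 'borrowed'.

borrowed

If inherited, *wogado would pass through all of Nelur's changes:
Nelur: *wogado > wogodo > woyodo  (by vowel merger, unconditioned shift)
If borrowed from Kadili 'wohaso' after the early changes, it would undergo only the recent ones:
  rule 4 (unconditioned shift): no change (wohaso)
  rule 5 (rhotacism): wohaso → woharo
  ⇒ as a loan: woharo
Nelur 'woharo' matches the loan outcome 'woharo', not the inherited 'woyodo' — it skipped the early Nelur changes, so it was borrowed from Kadili.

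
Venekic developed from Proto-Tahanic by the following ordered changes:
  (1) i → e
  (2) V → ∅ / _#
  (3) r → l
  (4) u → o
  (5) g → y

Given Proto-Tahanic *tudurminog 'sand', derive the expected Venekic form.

todolmenoy

Venekic: start from *tudurminog.
  rule 1 (vowel merger): tudurminog → tudurmenog
  rule 2: no change — tudurmenog
  rule 3 (unconditioned shift): tudurmenog → tudulmenog
  rule 4 (vowel merger): tudulmenog → todolmenog
  rule 5 (unconditioned shift): todolmenog → todolmenoy
  ⇒ Venekic todolmenoy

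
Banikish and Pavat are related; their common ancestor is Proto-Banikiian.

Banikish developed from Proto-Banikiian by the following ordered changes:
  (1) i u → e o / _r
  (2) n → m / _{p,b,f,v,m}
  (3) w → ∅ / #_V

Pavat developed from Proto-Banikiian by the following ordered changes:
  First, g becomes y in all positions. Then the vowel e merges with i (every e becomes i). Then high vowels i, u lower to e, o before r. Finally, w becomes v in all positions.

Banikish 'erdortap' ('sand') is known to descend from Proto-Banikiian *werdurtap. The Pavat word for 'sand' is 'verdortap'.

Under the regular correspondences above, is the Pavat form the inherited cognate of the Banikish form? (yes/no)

yes

Derive the expected Pavat reflex of *werdurtap:
Pavat: *werdurtap
  werdurtap (rule 1 does not apply)
  werdurtap → wirdurtap   [vowel merger]
  wirdurtap → werdortap   [pre-rhotic lowering]
  werdortap → verdortap   [unconditioned shift]
  giving Pavat verdortap.
Pavat 'verdortap' matches the regular reflex exactly, so the pair is cognate.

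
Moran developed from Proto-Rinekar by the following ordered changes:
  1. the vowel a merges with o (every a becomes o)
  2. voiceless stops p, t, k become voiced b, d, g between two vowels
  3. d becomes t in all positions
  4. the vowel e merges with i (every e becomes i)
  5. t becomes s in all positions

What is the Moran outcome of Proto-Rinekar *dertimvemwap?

Moran: *dertimvemwap
  dertimvemwap → dertimvemwop   [vowel merger]
  dertimvemwop (rule 2 does not apply)
  dertimvemwop → tertimvemwop   [unconditioned shift]
  tertimvemwop → tirtimvimwop   [vowel merger]
  tirtimvimwop → sirsimvimwop   [unconditioned shift]
  giving Moran sirsimvimwop.

sirsimvimwop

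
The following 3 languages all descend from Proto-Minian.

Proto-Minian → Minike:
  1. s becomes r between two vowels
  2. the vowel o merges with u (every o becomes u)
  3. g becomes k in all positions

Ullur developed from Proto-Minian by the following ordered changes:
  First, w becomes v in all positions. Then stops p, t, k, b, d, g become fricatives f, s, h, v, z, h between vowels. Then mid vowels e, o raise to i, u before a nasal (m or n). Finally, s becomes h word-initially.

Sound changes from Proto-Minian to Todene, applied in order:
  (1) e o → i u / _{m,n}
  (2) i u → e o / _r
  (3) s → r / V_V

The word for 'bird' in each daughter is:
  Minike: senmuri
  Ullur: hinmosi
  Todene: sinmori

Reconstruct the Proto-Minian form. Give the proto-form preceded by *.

Position 2: Minike has e, Ullur has i, Todene has i. Minike preserves e here (none of its changes turn any other segment into e), so the proto-segment is *e.
Position 1: Minike has s, Ullur has h, Todene has s. Minike preserves s here (none of its changes turn any other segment into s), so the proto-segment is *s.
This points to *senmosi. Verify forward in each daughter:
Minike: *senmosi > senmori > senmuri  (by rhotacism, vowel merger)
Ullur: *senmosi > sinmosi > hinmosi  (by pre-nasal raising, debuccalisation)
Todene: *senmosi
  senmosi → sinmosi   [pre-nasal raising]
  sinmosi (rule 2 does not apply)
  sinmosi → sinmori   [rhotacism]
  giving Todene sinmori.
*senmosi is the unique common source.

*senmosi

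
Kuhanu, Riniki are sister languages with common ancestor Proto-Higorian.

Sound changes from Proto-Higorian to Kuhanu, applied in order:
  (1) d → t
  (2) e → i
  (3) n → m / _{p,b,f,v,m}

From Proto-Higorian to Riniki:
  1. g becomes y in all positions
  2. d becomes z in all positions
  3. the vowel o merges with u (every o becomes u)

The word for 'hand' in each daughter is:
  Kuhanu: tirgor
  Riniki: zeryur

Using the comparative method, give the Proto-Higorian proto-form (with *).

Position 4: Kuhanu has g, Riniki has y. Kuhanu preserves g here (none of its changes turn any other segment into g), so the proto-segment is *g.
Position 2: Kuhanu has i, Riniki has e. Riniki preserves e here (none of its changes turn any other segment into e), so the proto-segment is *e.
Position 5: Kuhanu has o, Riniki has u. Kuhanu preserves o here (none of its changes turn any other segment into o), so the proto-segment is *o.
Continuing position by position gives *dergor; check it forward:
Kuhanu: start from *dergor.
  rule 1 (unconditioned shift): dergor → tergor
  rule 2 (vowel merger): tergor → tirgor
  rule 3: no change — tirgor
  ⇒ Kuhanu tirgor
Riniki: *dergor
  dergor → deryor   [unconditioned shift]
  deryor → zeryor   [unconditioned shift]
  zeryor → zeryur   [vowel merger]
  giving Riniki zeryur.
No other proto-form is consistent with every reflex, so the reconstruction is *dergor.

*dergor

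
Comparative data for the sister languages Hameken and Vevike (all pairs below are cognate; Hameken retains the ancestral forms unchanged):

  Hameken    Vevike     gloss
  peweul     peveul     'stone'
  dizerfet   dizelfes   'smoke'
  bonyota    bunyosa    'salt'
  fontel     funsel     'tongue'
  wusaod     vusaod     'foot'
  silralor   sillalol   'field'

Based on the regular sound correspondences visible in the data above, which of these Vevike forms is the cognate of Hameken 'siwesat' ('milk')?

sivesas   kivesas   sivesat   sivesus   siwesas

sivesas

peweul ~ peveul — Hameken w corresponds to Vevike v between vowels (before a front vowel).
dizerfet ~ dizelfes — Hameken t corresponds to Vevike s word-finally.
Applying these to Hameken 'siwesat':
  siwesat → sivesat   (w→v between vowels (before a front vowel))
  sivesat → sivesas   (t→s word-finally)
So the Vevike cognate is 'sivesas'.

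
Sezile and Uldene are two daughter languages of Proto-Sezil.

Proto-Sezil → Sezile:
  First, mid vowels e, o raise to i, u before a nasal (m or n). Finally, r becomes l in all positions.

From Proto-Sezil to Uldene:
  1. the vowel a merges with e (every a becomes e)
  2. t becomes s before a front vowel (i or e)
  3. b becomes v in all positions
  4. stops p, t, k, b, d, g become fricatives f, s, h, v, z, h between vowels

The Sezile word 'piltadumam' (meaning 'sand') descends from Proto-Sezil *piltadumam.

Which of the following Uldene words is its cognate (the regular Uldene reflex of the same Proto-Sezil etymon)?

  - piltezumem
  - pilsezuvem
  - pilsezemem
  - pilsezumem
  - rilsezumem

Uldene: *piltadumam
  piltadumam → piltedumem   [vowel merger]
  piltedumem → pilsedumem   [palatalisation]
  pilsedumem (rule 3 does not apply)
  pilsedumem → pilsezumem   [intervocalic lenition]
  giving Uldene pilsezumem.
Only 'pilsezumem' matches the regular Uldene development of *piltadumam.

pilsezumem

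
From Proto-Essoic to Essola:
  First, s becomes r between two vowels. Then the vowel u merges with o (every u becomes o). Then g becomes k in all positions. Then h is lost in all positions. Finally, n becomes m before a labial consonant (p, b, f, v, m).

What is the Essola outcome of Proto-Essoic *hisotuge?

Essola: *hisotuge > hirotuge > hirotoge > hirotoke > irotoke  (by rhotacism, vowel merger, unconditioned shift, h-loss)

irotoke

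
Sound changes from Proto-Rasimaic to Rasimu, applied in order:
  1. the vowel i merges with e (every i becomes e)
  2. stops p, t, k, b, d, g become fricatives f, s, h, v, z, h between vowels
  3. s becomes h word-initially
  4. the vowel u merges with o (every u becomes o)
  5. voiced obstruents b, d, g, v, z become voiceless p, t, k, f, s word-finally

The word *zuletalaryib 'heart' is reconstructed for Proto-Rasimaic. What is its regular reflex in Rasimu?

Rasimu: start from *zuletalaryib.
  rule 1 (vowel merger): zuletalaryib → zuletalaryeb
  rule 2 (intervocalic lenition): zuletalaryeb → zulesalaryeb
  rule 3: no change — zulesalaryeb
  rule 4 (vowel merger): zulesalaryeb → zolesalaryeb
  rule 5 (final devoicing): zolesalaryeb → zolesalaryep
  ⇒ Rasimu zolesalaryep

zolesalaryep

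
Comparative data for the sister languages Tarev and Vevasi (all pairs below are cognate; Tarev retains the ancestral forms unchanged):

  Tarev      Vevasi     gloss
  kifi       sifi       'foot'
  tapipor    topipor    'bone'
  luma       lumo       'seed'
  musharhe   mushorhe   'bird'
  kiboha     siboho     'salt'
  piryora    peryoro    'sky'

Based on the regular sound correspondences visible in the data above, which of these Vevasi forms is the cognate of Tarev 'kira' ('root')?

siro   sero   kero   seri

sero

kifi ~ sifi, kiboha ~ siboho — Tarev k corresponds to Vevasi s word-initially before a front vowel.
piryora ~ peryoro — Tarev i corresponds to Vevasi e after a consonant, before r.
luma ~ lumo, kiboha ~ siboho — Tarev a corresponds to Vevasi o word-finally.
Applying these to Tarev 'kira':
  kira → sira   (k→s word-initially before a front vowel)
  sira → sera   (i→e after a consonant, before r)
  sera → sero   (a→o word-finally)
So the Vevasi cognate is 'sero'.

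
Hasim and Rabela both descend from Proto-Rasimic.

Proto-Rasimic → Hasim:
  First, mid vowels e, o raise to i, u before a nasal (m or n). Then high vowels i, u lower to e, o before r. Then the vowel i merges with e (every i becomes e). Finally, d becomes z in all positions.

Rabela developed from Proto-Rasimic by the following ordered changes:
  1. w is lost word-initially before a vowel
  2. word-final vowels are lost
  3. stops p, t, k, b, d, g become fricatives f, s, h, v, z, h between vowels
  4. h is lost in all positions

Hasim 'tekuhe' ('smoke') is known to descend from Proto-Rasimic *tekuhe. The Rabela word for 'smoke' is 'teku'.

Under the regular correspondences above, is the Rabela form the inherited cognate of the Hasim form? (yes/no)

no

Derive the expected Rabela reflex of *tekuhe:
Rabela: *tekuhe
  tekuhe (rule 1 does not apply)
  tekuhe → tekuh   [apocope]
  tekuh → tehuh   [intervocalic lenition]
  tehuh → teu   [h-loss]
  giving Rabela teu.
The regular Rabela reflex would be 'teu', but the attested form is 'teku'. The correspondence is irregular, so they are not cognates (the Rabela form has a different source).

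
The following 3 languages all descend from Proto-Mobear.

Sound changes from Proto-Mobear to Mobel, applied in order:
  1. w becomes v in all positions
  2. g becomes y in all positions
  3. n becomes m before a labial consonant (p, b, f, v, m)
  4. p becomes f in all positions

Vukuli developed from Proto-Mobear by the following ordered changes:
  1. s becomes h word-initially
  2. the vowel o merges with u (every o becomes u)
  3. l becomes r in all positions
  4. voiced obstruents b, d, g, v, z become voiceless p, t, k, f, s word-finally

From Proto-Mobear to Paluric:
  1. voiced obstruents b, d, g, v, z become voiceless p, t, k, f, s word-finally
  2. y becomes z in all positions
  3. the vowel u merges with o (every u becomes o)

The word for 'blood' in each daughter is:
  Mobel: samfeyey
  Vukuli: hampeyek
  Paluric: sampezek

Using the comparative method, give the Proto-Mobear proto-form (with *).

Position 6: Mobel has y, Vukuli has y, Paluric has z. Vukuli preserves y here (none of its changes turn any other segment into y), so the proto-segment is *y.
Position 1: Mobel has s, Vukuli has h, Paluric has s. Mobel preserves s here (none of its changes turn any other segment into s), so the proto-segment is *s.
This points to *sampeyeg. Verify forward in each daughter:
Mobel: *sampeyeg
  sampeyeg (rule 1 does not apply)
  sampeyeg → sampeyey   [unconditioned shift]
  sampeyey (rule 3 does not apply)
  sampeyey → samfeyey   [unconditioned shift]
  giving Mobel samfeyey.
Vukuli: start from *sampeyeg.
  rule 1 (debuccalisation): sampeyeg → hampeyeg
  rule 2: no change — hampeyeg
  rule 3: no change — hampeyeg
  rule 4 (final devoicing): hampeyeg → hampeyek
  ⇒ Vukuli hampeyek
Paluric: *sampeyeg > sampeyek > sampezek  (by final devoicing, unconditioned shift)
No other proto-form is consistent with every reflex, so the reconstruction is *sampeyeg.

*sampeyeg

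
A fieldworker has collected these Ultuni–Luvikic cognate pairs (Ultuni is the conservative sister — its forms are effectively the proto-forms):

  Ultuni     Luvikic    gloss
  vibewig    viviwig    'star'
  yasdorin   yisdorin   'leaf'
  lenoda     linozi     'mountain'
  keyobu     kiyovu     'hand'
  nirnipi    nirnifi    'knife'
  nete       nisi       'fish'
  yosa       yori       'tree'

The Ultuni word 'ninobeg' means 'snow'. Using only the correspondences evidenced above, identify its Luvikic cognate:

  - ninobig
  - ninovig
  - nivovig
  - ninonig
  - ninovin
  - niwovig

vibewig ~ viviwig — Ultuni b corresponds to Luvikic v between vowels (before a front vowel).
vibewig ~ viviwig, keyobu ~ kiyovu — Ultuni e corresponds to Luvikic i after a consonant, before a consonant other than r, m, n, p, b, f, v.
Applying these to Ultuni 'ninobeg':
  ninobeg → ninoveg   (b→v between vowels (before a front vowel))
  ninoveg → ninovig   (e→i after a consonant, before a consonant other than r, m, n, p, b, f, v)
So the Luvikic cognate is 'ninovig'.

ninovig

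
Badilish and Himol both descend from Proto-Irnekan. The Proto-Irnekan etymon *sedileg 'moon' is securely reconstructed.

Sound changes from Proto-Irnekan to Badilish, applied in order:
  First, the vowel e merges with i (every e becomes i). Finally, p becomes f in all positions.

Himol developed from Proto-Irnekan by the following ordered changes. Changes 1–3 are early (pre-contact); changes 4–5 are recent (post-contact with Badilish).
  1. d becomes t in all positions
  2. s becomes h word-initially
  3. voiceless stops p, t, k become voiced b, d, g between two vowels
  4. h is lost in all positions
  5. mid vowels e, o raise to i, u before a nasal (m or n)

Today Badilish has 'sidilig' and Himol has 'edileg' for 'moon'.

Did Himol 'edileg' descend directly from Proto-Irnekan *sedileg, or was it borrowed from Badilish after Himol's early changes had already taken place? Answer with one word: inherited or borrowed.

inherited

If inherited, *sedileg would pass through all of Himol's changes:
Himol: *sedileg
  sedileg → setileg   [unconditioned shift]
  setileg → hetileg   [debuccalisation]
  hetileg → hedileg   [intervocalic voicing]
  hedileg → edileg   [h-loss]
  edileg (rule 5 does not apply)
  giving Himol edileg.
If borrowed from Badilish 'sidilig' after the early changes, it would undergo only the recent ones:
  rule 4 (h-loss): no change (sidilig)
  rule 5 (pre-nasal raising): no change (sidilig)
  ⇒ as a loan: sidilig
Himol 'edileg' matches the inherited outcome exactly, so it is an inherited cognate, not a loan.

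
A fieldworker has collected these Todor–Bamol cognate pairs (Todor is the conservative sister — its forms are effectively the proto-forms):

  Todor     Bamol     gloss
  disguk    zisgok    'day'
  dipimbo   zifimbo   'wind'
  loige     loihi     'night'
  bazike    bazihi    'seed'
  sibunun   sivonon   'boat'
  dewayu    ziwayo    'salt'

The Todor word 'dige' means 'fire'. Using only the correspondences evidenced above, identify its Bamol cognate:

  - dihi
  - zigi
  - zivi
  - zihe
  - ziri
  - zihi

zihi

disguk ~ zisgok, dipimbo ~ zifimbo — Todor d corresponds to Bamol z word-initially before a front vowel.
loige ~ loihi — Todor g corresponds to Bamol h between vowels (before a front vowel).
loige ~ loihi, bazike ~ bazihi — Todor e corresponds to Bamol i word-finally.
Applying these to Todor 'dige':
  dige → zige   (d→z word-initially before a front vowel)
  zige → zihe   (g→h between vowels (before a front vowel))
  zihe → zihi   (e→i word-finally)
So the Bamol cognate is 'zihi'.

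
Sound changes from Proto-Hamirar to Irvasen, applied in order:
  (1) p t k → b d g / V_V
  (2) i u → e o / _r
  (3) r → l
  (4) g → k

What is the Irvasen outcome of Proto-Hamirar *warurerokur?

walolelokol

Irvasen: start from *warurerokur.
  rule 1 (intervocalic voicing): warurerokur → warurerogur
  rule 2 (pre-rhotic lowering): warurerogur → warorerogor
  rule 3 (unconditioned shift): warorerogor → walolelogol
  rule 4 (unconditioned shift): walolelogol → walolelokol
  ⇒ Irvasen walolelokol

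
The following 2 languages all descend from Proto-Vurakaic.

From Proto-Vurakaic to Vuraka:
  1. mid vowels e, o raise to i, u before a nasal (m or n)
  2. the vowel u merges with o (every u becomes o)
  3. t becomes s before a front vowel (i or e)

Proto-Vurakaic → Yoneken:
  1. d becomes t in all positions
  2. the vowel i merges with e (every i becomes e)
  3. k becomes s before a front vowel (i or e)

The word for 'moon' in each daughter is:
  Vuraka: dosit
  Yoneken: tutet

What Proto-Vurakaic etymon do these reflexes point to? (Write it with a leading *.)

*dutit

Position 4: Vuraka has i, Yoneken has e. Taking the neighbouring segments as reconstructed: Vuraka i can only go back to *i; Yoneken e could go back to *e or *i — the one source consistent with every daughter is *i.
Position 2: Vuraka has o, Yoneken has u. Yoneken preserves u here (none of its changes turn any other segment into u), so the proto-segment is *u.
Verify the candidate proto-form against each daughter:
Vuraka: *dutit
  dutit (rule 1 does not apply)
  dutit → dotit   [vowel merger]
  dotit → dosit   [palatalisation]
  giving Vuraka dosit.
Yoneken: *dutit
  dutit → tutit   [unconditioned shift]
  tutit → tutet   [vowel merger]
  tutet (rule 3 does not apply)
  giving Yoneken tutet.
Only *dutit yields all of Vuraka dosit, Yoneken tutet.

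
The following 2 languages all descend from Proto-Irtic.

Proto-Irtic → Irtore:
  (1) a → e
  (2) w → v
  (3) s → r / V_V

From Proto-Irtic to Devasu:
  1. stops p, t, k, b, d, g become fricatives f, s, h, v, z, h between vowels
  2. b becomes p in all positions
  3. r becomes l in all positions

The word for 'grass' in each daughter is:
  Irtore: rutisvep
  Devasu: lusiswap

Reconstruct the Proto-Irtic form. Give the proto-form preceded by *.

Position 6: Irtore has v, Devasu has w. Devasu preserves w here (none of its changes turn any other segment into w), so the proto-segment is *w.
Position 3: Irtore has t, Devasu has s. Irtore preserves t here (none of its changes turn any other segment into t), so the proto-segment is *t.
Position 7: Irtore has e, Devasu has a. Devasu preserves a here (none of its changes turn any other segment into a), so the proto-segment is *a.
Continuing position by position gives *rutiswap; check it forward:
Irtore: start from *rutiswap.
  rule 1 (vowel merger): rutiswap → rutiswep
  rule 2 (unconditioned shift): rutiswep → rutisvep
  rule 3: no change — rutisvep
  ⇒ Irtore rutisvep
Devasu: *rutiswap
  rutiswap → rusiswap   [intervocalic lenition]
  rusiswap (rule 2 does not apply)
  rusiswap → lusiswap   [unconditioned shift]
  giving Devasu lusiswap.
No other proto-form is consistent with every reflex, so the reconstruction is *rutiswap.

*rutiswap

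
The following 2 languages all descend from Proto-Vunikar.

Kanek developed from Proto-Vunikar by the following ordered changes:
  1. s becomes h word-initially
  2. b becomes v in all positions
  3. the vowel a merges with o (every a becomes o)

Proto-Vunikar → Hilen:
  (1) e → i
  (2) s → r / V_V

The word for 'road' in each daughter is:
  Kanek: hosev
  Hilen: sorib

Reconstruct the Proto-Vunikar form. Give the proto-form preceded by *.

Position 4: Kanek has e, Hilen has i. Kanek preserves e here (none of its changes turn any other segment into e), so the proto-segment is *e.
Position 3: Kanek has s, Hilen has r. Kanek preserves s here (none of its changes turn any other segment into s), so the proto-segment is *s.
Continuing position by position gives *soseb; check it forward:
Kanek: *soseb
  soseb → hoseb   [debuccalisation]
  hoseb → hosev   [unconditioned shift]
  hosev (rule 3 does not apply)
  giving Kanek hosev.
Hilen: *soseb > sosib > sorib  (by vowel merger, rhotacism)
Only *soseb yields all of Kanek hosev, Hilen sorib.

*soseb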